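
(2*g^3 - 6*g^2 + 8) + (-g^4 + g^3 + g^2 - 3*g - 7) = -g^4 + 3*g^3 - 5*g^2 - 3*g + 1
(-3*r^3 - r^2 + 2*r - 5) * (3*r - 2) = -9*r^4 + 3*r^3 + 8*r^2 - 19*r + 10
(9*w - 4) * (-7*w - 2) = -63*w^2 + 10*w + 8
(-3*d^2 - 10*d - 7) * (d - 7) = -3*d^3 + 11*d^2 + 63*d + 49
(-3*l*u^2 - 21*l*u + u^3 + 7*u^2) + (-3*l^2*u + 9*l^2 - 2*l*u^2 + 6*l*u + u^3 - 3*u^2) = -3*l^2*u + 9*l^2 - 5*l*u^2 - 15*l*u + 2*u^3 + 4*u^2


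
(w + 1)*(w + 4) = w^2 + 5*w + 4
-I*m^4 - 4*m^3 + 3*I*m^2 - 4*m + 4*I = (m - 2*I)^2*(m - I)*(-I*m + 1)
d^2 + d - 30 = (d - 5)*(d + 6)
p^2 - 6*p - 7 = (p - 7)*(p + 1)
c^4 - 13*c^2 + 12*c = c*(c - 3)*(c - 1)*(c + 4)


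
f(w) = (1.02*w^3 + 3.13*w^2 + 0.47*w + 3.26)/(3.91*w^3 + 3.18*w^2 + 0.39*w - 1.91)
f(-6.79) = 0.16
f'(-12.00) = -0.00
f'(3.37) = -0.06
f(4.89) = 0.37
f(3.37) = 0.43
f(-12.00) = 0.21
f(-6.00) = 0.15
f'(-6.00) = -0.02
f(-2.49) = -0.13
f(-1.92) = -0.36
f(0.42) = -4.56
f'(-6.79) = -0.02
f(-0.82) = -1.97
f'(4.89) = -0.02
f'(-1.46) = -1.31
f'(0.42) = -30.19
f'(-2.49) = -0.26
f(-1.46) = -0.77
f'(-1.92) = -0.59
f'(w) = (-11.73*w^2 - 6.36*w - 0.39)*(1.02*w^3 + 3.13*w^2 + 0.47*w + 3.26)/(3.91*w^3 + 3.18*w^2 + 0.39*w - 1.91)^2 + (3.06*w^2 + 6.26*w + 0.47)/(3.91*w^3 + 3.18*w^2 + 0.39*w - 1.91) = (-8.9947*w^4 - 2.8798*w^3 - 44.3583*w^2 - 32.6902*w - 2.1691)/(15.2881*w^6 + 24.8676*w^5 + 13.1622*w^4 - 12.4558*w^3 - 11.9955*w^2 - 1.4898*w + 3.6481)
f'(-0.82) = -1.52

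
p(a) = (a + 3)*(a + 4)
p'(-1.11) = 4.78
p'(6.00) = 19.00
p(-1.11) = 5.46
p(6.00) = 90.00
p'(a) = 2*a + 7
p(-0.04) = 11.72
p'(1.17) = 9.34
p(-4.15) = 0.17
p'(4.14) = 15.28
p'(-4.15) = -1.30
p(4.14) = 58.12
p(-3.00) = 0.00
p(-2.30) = 1.19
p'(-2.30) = 2.40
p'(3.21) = 13.42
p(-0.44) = 9.11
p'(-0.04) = 6.92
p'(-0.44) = 6.12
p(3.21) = 44.77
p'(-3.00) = 1.00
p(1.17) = 21.56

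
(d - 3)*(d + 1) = d^2 - 2*d - 3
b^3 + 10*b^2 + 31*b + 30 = (b + 2)*(b + 3)*(b + 5)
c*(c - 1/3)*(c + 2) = c^3 + 5*c^2/3 - 2*c/3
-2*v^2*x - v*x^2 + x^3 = x*(-2*v + x)*(v + x)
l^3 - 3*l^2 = l^2*(l - 3)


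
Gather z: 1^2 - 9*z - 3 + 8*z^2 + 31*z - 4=8*z^2 + 22*z - 6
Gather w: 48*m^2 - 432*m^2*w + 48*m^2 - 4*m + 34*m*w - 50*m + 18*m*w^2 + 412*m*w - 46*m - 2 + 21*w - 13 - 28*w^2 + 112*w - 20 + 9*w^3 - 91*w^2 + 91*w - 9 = 96*m^2 - 100*m + 9*w^3 + w^2*(18*m - 119) + w*(-432*m^2 + 446*m + 224) - 44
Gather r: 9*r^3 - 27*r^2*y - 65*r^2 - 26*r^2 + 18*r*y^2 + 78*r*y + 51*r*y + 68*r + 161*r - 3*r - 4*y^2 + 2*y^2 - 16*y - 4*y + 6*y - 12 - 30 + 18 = 9*r^3 + r^2*(-27*y - 91) + r*(18*y^2 + 129*y + 226) - 2*y^2 - 14*y - 24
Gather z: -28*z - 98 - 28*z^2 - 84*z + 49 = -28*z^2 - 112*z - 49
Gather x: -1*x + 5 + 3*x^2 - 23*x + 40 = 3*x^2 - 24*x + 45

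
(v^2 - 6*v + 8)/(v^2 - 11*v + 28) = (v - 2)/(v - 7)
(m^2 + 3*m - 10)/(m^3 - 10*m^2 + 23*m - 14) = (m + 5)/(m^2 - 8*m + 7)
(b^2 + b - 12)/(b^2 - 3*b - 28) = (b - 3)/(b - 7)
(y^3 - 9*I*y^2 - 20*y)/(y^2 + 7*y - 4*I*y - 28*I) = y*(y - 5*I)/(y + 7)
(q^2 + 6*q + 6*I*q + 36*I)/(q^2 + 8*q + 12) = (q + 6*I)/(q + 2)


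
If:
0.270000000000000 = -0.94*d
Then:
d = -0.29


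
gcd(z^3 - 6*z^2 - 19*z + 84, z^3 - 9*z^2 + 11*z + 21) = z^2 - 10*z + 21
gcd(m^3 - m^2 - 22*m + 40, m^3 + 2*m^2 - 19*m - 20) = m^2 + m - 20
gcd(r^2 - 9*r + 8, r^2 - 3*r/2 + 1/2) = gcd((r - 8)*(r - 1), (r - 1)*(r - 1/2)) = r - 1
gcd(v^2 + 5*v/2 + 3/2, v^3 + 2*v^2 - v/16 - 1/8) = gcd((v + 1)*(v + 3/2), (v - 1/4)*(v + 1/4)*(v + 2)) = 1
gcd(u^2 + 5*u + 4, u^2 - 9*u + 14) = 1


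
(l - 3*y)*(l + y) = l^2 - 2*l*y - 3*y^2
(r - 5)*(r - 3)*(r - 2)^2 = r^4 - 12*r^3 + 51*r^2 - 92*r + 60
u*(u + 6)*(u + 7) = u^3 + 13*u^2 + 42*u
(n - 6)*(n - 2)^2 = n^3 - 10*n^2 + 28*n - 24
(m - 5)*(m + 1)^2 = m^3 - 3*m^2 - 9*m - 5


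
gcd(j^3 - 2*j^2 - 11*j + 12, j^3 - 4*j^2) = j - 4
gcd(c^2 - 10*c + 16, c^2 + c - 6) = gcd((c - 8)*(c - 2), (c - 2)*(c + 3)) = c - 2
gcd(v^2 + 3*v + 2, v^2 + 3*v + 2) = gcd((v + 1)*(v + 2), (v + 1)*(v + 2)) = v^2 + 3*v + 2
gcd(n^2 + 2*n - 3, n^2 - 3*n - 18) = n + 3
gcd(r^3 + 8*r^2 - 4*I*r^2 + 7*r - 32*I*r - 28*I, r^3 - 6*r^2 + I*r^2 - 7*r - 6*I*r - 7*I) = r + 1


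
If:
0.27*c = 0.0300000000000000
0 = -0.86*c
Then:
No Solution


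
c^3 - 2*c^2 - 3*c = c*(c - 3)*(c + 1)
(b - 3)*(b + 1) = b^2 - 2*b - 3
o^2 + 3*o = o*(o + 3)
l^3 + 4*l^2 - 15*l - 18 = (l - 3)*(l + 1)*(l + 6)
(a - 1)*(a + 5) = a^2 + 4*a - 5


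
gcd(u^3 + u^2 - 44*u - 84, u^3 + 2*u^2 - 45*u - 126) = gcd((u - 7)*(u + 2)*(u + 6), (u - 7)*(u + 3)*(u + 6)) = u^2 - u - 42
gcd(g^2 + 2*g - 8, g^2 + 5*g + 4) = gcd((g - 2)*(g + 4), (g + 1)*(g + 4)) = g + 4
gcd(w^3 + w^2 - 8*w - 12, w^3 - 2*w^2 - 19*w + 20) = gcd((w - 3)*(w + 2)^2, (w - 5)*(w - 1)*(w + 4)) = 1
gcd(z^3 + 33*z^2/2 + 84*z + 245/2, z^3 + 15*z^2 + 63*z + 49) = z^2 + 14*z + 49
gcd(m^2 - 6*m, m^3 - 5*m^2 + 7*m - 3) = 1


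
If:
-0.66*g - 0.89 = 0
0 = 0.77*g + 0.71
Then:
No Solution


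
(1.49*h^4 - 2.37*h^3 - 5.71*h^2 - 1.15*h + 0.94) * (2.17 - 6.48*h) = -9.6552*h^5 + 18.5909*h^4 + 31.8579*h^3 - 4.9387*h^2 - 8.5867*h + 2.0398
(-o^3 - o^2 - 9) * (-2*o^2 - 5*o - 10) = 2*o^5 + 7*o^4 + 15*o^3 + 28*o^2 + 45*o + 90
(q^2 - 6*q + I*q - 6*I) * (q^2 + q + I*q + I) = q^4 - 5*q^3 + 2*I*q^3 - 7*q^2 - 10*I*q^2 + 5*q - 12*I*q + 6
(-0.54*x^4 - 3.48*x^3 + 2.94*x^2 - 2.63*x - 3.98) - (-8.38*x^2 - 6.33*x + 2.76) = -0.54*x^4 - 3.48*x^3 + 11.32*x^2 + 3.7*x - 6.74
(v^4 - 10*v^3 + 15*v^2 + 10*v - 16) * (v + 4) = v^5 - 6*v^4 - 25*v^3 + 70*v^2 + 24*v - 64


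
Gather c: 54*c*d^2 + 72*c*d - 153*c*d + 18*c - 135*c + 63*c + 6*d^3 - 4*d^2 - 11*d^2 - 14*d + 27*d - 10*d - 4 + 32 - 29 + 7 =c*(54*d^2 - 81*d - 54) + 6*d^3 - 15*d^2 + 3*d + 6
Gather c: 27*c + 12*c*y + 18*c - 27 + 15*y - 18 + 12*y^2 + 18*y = c*(12*y + 45) + 12*y^2 + 33*y - 45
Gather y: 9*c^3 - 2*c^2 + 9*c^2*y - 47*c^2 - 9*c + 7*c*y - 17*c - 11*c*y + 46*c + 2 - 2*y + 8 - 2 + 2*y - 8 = 9*c^3 - 49*c^2 + 20*c + y*(9*c^2 - 4*c)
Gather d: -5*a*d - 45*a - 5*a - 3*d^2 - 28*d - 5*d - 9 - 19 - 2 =-50*a - 3*d^2 + d*(-5*a - 33) - 30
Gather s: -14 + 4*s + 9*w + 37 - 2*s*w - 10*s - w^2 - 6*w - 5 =s*(-2*w - 6) - w^2 + 3*w + 18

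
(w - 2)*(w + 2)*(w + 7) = w^3 + 7*w^2 - 4*w - 28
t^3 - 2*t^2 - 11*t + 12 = (t - 4)*(t - 1)*(t + 3)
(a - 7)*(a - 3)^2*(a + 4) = a^4 - 9*a^3 - a^2 + 141*a - 252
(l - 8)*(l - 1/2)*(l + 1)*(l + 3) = l^4 - 9*l^3/2 - 27*l^2 - 19*l/2 + 12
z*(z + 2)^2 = z^3 + 4*z^2 + 4*z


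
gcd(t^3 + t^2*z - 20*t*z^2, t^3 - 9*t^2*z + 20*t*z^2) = -t^2 + 4*t*z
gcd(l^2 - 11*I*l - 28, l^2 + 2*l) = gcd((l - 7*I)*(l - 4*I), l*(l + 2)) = 1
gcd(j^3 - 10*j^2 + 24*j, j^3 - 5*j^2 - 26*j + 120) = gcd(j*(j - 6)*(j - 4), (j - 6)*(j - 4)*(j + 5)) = j^2 - 10*j + 24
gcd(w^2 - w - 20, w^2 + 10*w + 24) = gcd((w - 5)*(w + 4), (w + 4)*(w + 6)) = w + 4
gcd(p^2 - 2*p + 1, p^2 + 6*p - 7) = p - 1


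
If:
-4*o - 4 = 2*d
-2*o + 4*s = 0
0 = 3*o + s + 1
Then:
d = -10/7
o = -2/7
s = -1/7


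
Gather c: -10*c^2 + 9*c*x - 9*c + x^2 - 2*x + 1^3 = -10*c^2 + c*(9*x - 9) + x^2 - 2*x + 1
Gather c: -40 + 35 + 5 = 0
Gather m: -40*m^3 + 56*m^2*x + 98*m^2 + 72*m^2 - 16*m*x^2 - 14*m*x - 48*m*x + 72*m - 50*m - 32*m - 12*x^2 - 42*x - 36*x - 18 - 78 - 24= -40*m^3 + m^2*(56*x + 170) + m*(-16*x^2 - 62*x - 10) - 12*x^2 - 78*x - 120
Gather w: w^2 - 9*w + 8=w^2 - 9*w + 8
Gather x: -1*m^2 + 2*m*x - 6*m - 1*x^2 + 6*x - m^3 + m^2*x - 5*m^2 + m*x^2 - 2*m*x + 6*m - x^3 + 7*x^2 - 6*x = -m^3 + m^2*x - 6*m^2 - x^3 + x^2*(m + 6)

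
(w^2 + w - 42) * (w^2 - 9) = w^4 + w^3 - 51*w^2 - 9*w + 378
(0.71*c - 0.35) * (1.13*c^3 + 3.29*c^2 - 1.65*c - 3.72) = 0.8023*c^4 + 1.9404*c^3 - 2.323*c^2 - 2.0637*c + 1.302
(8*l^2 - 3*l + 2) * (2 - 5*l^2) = -40*l^4 + 15*l^3 + 6*l^2 - 6*l + 4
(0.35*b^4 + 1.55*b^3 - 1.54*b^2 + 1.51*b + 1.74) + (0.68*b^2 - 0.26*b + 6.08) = 0.35*b^4 + 1.55*b^3 - 0.86*b^2 + 1.25*b + 7.82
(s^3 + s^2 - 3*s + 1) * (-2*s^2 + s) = -2*s^5 - s^4 + 7*s^3 - 5*s^2 + s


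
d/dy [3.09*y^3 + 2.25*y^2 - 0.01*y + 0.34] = 9.27*y^2 + 4.5*y - 0.01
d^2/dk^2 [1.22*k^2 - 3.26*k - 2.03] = 2.44000000000000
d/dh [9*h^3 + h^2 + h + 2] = 27*h^2 + 2*h + 1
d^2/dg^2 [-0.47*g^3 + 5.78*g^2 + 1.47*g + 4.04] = 11.56 - 2.82*g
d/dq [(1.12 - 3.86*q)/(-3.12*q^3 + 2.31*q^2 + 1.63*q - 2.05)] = (-24.0864*q^3 + 19.3998*q^2 - 5.1744*q + 6.0874)/(9.7344*q^6 - 14.4144*q^5 - 4.8351*q^4 + 20.3226*q^3 - 6.8141*q^2 - 6.683*q + 4.2025)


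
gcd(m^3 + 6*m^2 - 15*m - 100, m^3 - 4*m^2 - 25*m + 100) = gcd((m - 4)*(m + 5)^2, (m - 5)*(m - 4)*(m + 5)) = m^2 + m - 20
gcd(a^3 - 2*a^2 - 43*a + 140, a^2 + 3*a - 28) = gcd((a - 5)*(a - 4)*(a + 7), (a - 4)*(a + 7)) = a^2 + 3*a - 28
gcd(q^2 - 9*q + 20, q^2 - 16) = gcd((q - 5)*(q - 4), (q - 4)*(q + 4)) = q - 4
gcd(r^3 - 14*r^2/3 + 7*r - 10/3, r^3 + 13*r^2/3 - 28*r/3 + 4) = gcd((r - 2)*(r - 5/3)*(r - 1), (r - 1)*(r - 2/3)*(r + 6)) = r - 1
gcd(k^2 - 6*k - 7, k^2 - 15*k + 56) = k - 7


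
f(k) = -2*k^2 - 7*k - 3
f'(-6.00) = 17.00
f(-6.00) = -33.00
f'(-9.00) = 29.00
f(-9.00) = -102.00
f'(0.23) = -7.92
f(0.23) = -4.72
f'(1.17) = -11.68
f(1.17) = -13.93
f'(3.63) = -21.52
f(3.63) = -54.76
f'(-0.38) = -5.48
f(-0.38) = -0.63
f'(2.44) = -16.76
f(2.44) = -31.99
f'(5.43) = -28.72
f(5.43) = -99.98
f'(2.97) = -18.88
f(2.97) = -41.43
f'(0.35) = -8.40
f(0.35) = -5.70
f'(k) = -4*k - 7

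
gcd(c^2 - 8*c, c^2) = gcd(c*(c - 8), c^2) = c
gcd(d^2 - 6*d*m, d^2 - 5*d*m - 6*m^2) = d - 6*m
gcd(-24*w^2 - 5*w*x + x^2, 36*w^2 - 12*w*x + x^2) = 1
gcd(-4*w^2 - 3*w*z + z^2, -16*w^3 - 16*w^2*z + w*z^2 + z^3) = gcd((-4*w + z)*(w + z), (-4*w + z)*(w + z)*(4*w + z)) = -4*w^2 - 3*w*z + z^2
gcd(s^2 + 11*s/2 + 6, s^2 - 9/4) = s + 3/2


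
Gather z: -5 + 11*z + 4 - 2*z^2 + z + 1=-2*z^2 + 12*z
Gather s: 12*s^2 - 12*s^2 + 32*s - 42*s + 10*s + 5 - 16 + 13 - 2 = 0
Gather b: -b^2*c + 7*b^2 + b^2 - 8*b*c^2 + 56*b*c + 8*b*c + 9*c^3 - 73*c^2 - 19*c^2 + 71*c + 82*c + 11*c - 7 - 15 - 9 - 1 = b^2*(8 - c) + b*(-8*c^2 + 64*c) + 9*c^3 - 92*c^2 + 164*c - 32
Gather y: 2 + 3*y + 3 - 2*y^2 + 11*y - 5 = -2*y^2 + 14*y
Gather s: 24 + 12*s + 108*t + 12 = 12*s + 108*t + 36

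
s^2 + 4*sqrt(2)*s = s*(s + 4*sqrt(2))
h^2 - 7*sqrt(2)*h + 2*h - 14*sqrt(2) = (h + 2)*(h - 7*sqrt(2))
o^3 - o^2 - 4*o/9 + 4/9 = (o - 1)*(o - 2/3)*(o + 2/3)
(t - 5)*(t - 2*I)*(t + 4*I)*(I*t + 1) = I*t^4 - t^3 - 5*I*t^3 + 5*t^2 + 10*I*t^2 + 8*t - 50*I*t - 40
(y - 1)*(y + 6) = y^2 + 5*y - 6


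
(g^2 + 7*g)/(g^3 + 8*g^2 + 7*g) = 1/(g + 1)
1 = 1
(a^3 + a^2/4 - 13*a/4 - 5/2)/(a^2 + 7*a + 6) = (4*a^2 - 3*a - 10)/(4*(a + 6))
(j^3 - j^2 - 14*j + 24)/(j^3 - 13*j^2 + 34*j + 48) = (j^3 - j^2 - 14*j + 24)/(j^3 - 13*j^2 + 34*j + 48)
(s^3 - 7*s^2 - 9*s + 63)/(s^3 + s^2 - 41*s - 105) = (s - 3)/(s + 5)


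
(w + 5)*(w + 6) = w^2 + 11*w + 30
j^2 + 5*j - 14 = (j - 2)*(j + 7)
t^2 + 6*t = t*(t + 6)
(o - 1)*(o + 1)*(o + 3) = o^3 + 3*o^2 - o - 3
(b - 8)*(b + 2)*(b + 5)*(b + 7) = b^4 + 6*b^3 - 53*b^2 - 402*b - 560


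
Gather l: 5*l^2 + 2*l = 5*l^2 + 2*l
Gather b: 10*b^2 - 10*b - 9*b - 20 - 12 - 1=10*b^2 - 19*b - 33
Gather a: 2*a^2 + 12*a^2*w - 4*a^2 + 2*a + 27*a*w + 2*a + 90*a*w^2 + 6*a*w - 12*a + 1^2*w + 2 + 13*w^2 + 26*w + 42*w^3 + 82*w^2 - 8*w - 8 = a^2*(12*w - 2) + a*(90*w^2 + 33*w - 8) + 42*w^3 + 95*w^2 + 19*w - 6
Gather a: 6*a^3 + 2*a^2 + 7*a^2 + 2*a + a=6*a^3 + 9*a^2 + 3*a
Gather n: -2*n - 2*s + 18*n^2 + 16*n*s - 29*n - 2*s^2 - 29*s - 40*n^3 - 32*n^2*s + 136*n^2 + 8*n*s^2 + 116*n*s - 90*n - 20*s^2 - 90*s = -40*n^3 + n^2*(154 - 32*s) + n*(8*s^2 + 132*s - 121) - 22*s^2 - 121*s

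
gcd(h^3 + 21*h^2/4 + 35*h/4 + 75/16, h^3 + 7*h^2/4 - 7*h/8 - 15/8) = h^2 + 11*h/4 + 15/8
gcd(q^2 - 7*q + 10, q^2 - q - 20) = q - 5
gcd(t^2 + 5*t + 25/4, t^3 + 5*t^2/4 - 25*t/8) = t + 5/2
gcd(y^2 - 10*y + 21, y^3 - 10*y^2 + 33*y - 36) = y - 3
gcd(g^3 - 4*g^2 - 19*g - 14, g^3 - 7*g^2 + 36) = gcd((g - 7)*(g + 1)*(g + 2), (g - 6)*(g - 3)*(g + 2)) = g + 2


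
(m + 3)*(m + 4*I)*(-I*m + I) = -I*m^3 + 4*m^2 - 2*I*m^2 + 8*m + 3*I*m - 12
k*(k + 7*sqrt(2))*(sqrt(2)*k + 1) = sqrt(2)*k^3 + 15*k^2 + 7*sqrt(2)*k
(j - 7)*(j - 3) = j^2 - 10*j + 21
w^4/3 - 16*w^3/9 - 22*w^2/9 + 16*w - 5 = (w/3 + 1)*(w - 5)*(w - 3)*(w - 1/3)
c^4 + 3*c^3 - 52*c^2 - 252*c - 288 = (c - 8)*(c + 2)*(c + 3)*(c + 6)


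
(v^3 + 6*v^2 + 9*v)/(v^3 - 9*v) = (v + 3)/(v - 3)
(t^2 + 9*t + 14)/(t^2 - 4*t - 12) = (t + 7)/(t - 6)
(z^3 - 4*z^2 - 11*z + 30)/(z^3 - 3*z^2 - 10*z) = (z^2 + z - 6)/(z*(z + 2))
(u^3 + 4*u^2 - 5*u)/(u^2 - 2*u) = (u^2 + 4*u - 5)/(u - 2)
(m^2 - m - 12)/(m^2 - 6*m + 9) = (m^2 - m - 12)/(m^2 - 6*m + 9)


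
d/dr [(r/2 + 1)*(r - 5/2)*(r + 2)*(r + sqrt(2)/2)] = (r + 2)*((r + 2)*(2*r - 5) + (r + 2)*(2*r + sqrt(2)) + (2*r - 5)*(2*r + sqrt(2)))/4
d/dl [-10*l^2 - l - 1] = -20*l - 1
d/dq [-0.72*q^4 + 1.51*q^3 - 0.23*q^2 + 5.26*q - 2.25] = -2.88*q^3 + 4.53*q^2 - 0.46*q + 5.26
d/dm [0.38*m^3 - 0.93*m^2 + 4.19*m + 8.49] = 1.14*m^2 - 1.86*m + 4.19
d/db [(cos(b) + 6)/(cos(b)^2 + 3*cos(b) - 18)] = sin(b)/(cos(b) - 3)^2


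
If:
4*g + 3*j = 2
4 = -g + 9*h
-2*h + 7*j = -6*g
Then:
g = 17/16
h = 9/16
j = -3/4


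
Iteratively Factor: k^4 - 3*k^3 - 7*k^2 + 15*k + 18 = (k - 3)*(k^3 - 7*k - 6) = (k - 3)*(k + 1)*(k^2 - k - 6) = (k - 3)^2*(k + 1)*(k + 2)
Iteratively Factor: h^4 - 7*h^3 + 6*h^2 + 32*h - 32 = (h - 4)*(h^3 - 3*h^2 - 6*h + 8) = (h - 4)*(h - 1)*(h^2 - 2*h - 8) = (h - 4)*(h - 1)*(h + 2)*(h - 4)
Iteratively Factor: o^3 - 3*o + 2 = (o - 1)*(o^2 + o - 2) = (o - 1)^2*(o + 2)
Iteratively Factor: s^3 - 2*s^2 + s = (s - 1)*(s^2 - s) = s*(s - 1)*(s - 1)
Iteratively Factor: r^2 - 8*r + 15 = (r - 3)*(r - 5)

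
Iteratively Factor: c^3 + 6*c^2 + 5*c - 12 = (c + 3)*(c^2 + 3*c - 4) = (c - 1)*(c + 3)*(c + 4)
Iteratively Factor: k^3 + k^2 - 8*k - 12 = (k - 3)*(k^2 + 4*k + 4) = (k - 3)*(k + 2)*(k + 2)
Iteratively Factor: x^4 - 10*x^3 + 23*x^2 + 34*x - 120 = (x - 5)*(x^3 - 5*x^2 - 2*x + 24) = (x - 5)*(x + 2)*(x^2 - 7*x + 12) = (x - 5)*(x - 3)*(x + 2)*(x - 4)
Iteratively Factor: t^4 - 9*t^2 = (t)*(t^3 - 9*t) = t^2*(t^2 - 9) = t^2*(t - 3)*(t + 3)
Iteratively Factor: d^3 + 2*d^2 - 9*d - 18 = (d + 3)*(d^2 - d - 6) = (d + 2)*(d + 3)*(d - 3)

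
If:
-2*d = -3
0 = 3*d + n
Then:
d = 3/2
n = -9/2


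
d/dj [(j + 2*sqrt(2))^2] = 2*j + 4*sqrt(2)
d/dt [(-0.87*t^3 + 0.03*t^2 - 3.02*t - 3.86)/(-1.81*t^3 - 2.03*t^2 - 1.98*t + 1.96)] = (1.8204*t^4 - 7.4872*t^3 - 32.2654*t^2 - 15.554*t - 13.562)/(3.2761*t^6 + 7.3486*t^5 + 11.2885*t^4 + 0.943599999999998*t^3 - 4.0372*t^2 - 7.7616*t + 3.8416)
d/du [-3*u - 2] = -3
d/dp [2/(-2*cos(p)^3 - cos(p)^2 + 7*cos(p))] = 2*(-6*cos(p)^2 - 2*cos(p) + 7)*sin(p)/((cos(p) + cos(2*p) - 6)^2*cos(p)^2)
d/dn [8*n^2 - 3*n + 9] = 16*n - 3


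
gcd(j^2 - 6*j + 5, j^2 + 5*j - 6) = j - 1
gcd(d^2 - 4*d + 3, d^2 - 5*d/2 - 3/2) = d - 3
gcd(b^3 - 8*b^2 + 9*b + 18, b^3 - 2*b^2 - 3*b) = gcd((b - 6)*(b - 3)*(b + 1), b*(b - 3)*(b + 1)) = b^2 - 2*b - 3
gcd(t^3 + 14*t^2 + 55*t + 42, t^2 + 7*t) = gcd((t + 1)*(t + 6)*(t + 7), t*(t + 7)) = t + 7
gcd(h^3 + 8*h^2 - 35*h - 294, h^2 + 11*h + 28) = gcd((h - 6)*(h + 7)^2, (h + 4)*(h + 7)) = h + 7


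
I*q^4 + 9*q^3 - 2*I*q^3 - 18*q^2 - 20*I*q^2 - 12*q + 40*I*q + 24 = (q - 2)*(q - 6*I)*(q - 2*I)*(I*q + 1)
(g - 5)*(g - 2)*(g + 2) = g^3 - 5*g^2 - 4*g + 20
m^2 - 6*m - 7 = (m - 7)*(m + 1)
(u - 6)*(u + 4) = u^2 - 2*u - 24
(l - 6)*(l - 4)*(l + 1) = l^3 - 9*l^2 + 14*l + 24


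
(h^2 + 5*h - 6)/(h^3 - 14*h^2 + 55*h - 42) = (h + 6)/(h^2 - 13*h + 42)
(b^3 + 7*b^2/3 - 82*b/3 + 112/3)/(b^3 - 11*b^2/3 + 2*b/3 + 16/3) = (b + 7)/(b + 1)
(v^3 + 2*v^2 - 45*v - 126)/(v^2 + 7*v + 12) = (v^2 - v - 42)/(v + 4)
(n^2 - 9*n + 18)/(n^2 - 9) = (n - 6)/(n + 3)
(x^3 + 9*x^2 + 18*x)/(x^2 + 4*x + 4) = x*(x^2 + 9*x + 18)/(x^2 + 4*x + 4)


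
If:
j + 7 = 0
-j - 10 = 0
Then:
No Solution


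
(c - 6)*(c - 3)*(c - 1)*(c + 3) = c^4 - 7*c^3 - 3*c^2 + 63*c - 54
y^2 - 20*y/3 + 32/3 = (y - 4)*(y - 8/3)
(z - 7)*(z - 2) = z^2 - 9*z + 14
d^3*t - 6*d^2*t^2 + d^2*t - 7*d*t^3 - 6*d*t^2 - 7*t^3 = (d - 7*t)*(d + t)*(d*t + t)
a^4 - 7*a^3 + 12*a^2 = a^2*(a - 4)*(a - 3)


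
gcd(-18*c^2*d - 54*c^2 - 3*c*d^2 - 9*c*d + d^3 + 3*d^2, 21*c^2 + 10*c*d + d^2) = 3*c + d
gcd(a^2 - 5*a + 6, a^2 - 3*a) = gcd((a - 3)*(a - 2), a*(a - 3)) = a - 3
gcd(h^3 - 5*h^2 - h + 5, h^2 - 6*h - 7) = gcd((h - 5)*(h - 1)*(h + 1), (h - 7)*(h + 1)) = h + 1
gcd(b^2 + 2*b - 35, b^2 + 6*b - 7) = b + 7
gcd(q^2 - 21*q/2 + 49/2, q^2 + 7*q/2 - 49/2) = q - 7/2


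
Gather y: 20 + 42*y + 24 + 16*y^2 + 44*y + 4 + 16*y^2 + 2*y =32*y^2 + 88*y + 48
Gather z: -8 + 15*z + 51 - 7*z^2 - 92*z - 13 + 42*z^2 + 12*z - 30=35*z^2 - 65*z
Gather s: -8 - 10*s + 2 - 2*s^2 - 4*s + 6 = -2*s^2 - 14*s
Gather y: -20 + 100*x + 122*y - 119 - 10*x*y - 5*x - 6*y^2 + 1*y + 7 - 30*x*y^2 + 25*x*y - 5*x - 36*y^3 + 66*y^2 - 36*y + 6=90*x - 36*y^3 + y^2*(60 - 30*x) + y*(15*x + 87) - 126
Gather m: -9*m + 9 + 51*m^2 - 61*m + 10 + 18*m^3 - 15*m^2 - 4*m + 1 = 18*m^3 + 36*m^2 - 74*m + 20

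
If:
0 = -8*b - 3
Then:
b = -3/8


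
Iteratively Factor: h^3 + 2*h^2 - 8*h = (h - 2)*(h^2 + 4*h) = (h - 2)*(h + 4)*(h)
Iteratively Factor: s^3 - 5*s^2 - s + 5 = (s - 5)*(s^2 - 1) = (s - 5)*(s + 1)*(s - 1)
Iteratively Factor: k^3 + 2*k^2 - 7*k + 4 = (k + 4)*(k^2 - 2*k + 1) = (k - 1)*(k + 4)*(k - 1)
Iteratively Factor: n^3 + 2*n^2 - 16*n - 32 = (n + 2)*(n^2 - 16) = (n + 2)*(n + 4)*(n - 4)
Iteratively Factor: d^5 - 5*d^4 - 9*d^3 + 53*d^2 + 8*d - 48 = (d + 3)*(d^4 - 8*d^3 + 15*d^2 + 8*d - 16) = (d - 4)*(d + 3)*(d^3 - 4*d^2 - d + 4) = (d - 4)*(d - 1)*(d + 3)*(d^2 - 3*d - 4) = (d - 4)*(d - 1)*(d + 1)*(d + 3)*(d - 4)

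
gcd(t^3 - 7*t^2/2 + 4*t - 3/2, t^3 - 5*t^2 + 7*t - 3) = t^2 - 2*t + 1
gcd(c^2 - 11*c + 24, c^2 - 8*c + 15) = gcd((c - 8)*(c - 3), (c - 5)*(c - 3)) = c - 3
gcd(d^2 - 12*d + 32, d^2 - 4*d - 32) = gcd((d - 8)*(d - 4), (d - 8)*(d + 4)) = d - 8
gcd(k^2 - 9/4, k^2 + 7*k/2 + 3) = k + 3/2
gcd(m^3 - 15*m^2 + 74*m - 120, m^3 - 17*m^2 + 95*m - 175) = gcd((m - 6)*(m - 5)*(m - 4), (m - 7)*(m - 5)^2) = m - 5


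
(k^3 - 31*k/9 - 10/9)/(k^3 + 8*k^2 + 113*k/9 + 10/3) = (k - 2)/(k + 6)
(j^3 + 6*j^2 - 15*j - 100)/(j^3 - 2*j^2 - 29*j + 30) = (j^2 + j - 20)/(j^2 - 7*j + 6)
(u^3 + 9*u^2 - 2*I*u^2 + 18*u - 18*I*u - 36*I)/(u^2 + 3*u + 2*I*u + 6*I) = (u^2 + 2*u*(3 - I) - 12*I)/(u + 2*I)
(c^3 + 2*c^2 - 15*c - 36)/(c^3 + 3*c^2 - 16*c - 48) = (c + 3)/(c + 4)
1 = 1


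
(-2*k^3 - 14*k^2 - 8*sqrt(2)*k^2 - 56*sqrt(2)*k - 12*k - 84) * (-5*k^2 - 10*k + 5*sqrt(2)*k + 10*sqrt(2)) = 10*k^5 + 30*sqrt(2)*k^4 + 90*k^4 + 120*k^3 + 270*sqrt(2)*k^3 - 180*k^2 + 360*sqrt(2)*k^2 - 540*sqrt(2)*k - 280*k - 840*sqrt(2)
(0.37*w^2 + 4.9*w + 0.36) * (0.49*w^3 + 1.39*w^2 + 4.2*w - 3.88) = 0.1813*w^5 + 2.9153*w^4 + 8.5414*w^3 + 19.6448*w^2 - 17.5*w - 1.3968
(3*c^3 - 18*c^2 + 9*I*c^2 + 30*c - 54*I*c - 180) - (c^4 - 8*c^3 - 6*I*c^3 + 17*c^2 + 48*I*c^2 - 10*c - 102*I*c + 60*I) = -c^4 + 11*c^3 + 6*I*c^3 - 35*c^2 - 39*I*c^2 + 40*c + 48*I*c - 180 - 60*I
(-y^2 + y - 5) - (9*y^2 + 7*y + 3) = -10*y^2 - 6*y - 8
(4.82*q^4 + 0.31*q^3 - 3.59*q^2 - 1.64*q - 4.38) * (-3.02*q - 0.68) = -14.5564*q^5 - 4.2138*q^4 + 10.631*q^3 + 7.394*q^2 + 14.3428*q + 2.9784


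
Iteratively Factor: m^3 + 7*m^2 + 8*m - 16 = (m + 4)*(m^2 + 3*m - 4) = (m + 4)^2*(m - 1)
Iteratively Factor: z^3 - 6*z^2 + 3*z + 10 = (z + 1)*(z^2 - 7*z + 10) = (z - 5)*(z + 1)*(z - 2)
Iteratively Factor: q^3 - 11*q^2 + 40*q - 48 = (q - 4)*(q^2 - 7*q + 12) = (q - 4)^2*(q - 3)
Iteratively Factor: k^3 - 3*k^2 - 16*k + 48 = (k + 4)*(k^2 - 7*k + 12) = (k - 3)*(k + 4)*(k - 4)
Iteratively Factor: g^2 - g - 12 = (g - 4)*(g + 3)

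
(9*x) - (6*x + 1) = 3*x - 1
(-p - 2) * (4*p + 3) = -4*p^2 - 11*p - 6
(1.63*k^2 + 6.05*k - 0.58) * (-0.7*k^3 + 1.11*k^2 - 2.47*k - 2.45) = -1.141*k^5 - 2.4257*k^4 + 3.0954*k^3 - 19.5808*k^2 - 13.3899*k + 1.421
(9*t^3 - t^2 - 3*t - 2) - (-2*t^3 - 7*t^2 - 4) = 11*t^3 + 6*t^2 - 3*t + 2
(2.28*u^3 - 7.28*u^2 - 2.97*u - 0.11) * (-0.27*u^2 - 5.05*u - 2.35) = -0.6156*u^5 - 9.5484*u^4 + 32.2079*u^3 + 32.1362*u^2 + 7.535*u + 0.2585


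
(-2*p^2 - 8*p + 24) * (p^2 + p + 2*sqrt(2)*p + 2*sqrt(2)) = -2*p^4 - 10*p^3 - 4*sqrt(2)*p^3 - 20*sqrt(2)*p^2 + 16*p^2 + 24*p + 32*sqrt(2)*p + 48*sqrt(2)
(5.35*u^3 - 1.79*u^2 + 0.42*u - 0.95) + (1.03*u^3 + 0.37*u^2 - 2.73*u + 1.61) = 6.38*u^3 - 1.42*u^2 - 2.31*u + 0.66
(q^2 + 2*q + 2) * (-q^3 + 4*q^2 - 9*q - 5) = -q^5 + 2*q^4 - 3*q^3 - 15*q^2 - 28*q - 10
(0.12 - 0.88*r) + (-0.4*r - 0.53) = -1.28*r - 0.41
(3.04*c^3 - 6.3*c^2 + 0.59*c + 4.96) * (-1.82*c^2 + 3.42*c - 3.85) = -5.5328*c^5 + 21.8628*c^4 - 34.3238*c^3 + 17.2456*c^2 + 14.6917*c - 19.096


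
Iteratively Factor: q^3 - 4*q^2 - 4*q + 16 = (q - 4)*(q^2 - 4) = (q - 4)*(q + 2)*(q - 2)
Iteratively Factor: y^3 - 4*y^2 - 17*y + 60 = (y - 5)*(y^2 + y - 12) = (y - 5)*(y - 3)*(y + 4)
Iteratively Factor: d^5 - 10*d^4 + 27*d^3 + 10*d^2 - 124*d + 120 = (d - 5)*(d^4 - 5*d^3 + 2*d^2 + 20*d - 24) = (d - 5)*(d - 2)*(d^3 - 3*d^2 - 4*d + 12) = (d - 5)*(d - 2)^2*(d^2 - d - 6) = (d - 5)*(d - 2)^2*(d + 2)*(d - 3)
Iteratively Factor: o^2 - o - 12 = (o - 4)*(o + 3)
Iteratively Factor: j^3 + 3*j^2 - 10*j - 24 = (j + 2)*(j^2 + j - 12) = (j + 2)*(j + 4)*(j - 3)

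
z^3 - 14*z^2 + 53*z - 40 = (z - 8)*(z - 5)*(z - 1)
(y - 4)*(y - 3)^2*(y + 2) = y^4 - 8*y^3 + 13*y^2 + 30*y - 72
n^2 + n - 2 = (n - 1)*(n + 2)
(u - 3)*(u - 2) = u^2 - 5*u + 6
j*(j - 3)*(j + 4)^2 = j^4 + 5*j^3 - 8*j^2 - 48*j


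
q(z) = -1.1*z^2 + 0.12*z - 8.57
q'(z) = 0.12 - 2.2*z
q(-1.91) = -12.81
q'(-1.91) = 4.32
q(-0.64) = -9.10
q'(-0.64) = 1.53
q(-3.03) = -19.03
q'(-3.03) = 6.79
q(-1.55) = -11.40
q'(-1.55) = 3.53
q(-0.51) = -8.92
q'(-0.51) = 1.24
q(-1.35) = -10.74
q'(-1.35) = 3.09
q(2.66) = -16.03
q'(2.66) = -5.73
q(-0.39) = -8.78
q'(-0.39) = 0.98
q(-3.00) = -18.83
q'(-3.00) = 6.72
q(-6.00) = -48.89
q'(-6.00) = 13.32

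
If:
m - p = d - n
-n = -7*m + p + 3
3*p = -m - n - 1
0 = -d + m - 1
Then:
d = -11/15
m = 4/15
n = -16/15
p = -1/15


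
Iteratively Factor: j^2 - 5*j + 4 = (j - 4)*(j - 1)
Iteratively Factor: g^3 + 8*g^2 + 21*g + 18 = (g + 3)*(g^2 + 5*g + 6) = (g + 3)^2*(g + 2)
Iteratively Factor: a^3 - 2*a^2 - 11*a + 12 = (a - 4)*(a^2 + 2*a - 3) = (a - 4)*(a + 3)*(a - 1)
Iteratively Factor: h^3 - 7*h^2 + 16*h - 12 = (h - 2)*(h^2 - 5*h + 6) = (h - 3)*(h - 2)*(h - 2)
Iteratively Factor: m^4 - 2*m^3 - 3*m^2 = (m)*(m^3 - 2*m^2 - 3*m) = m^2*(m^2 - 2*m - 3) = m^2*(m - 3)*(m + 1)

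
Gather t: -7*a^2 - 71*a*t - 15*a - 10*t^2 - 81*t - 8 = -7*a^2 - 15*a - 10*t^2 + t*(-71*a - 81) - 8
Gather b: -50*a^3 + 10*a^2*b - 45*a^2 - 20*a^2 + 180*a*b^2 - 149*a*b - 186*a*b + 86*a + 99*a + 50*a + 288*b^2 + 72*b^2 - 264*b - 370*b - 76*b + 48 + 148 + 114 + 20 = -50*a^3 - 65*a^2 + 235*a + b^2*(180*a + 360) + b*(10*a^2 - 335*a - 710) + 330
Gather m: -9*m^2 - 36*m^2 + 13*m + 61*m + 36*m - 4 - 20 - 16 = -45*m^2 + 110*m - 40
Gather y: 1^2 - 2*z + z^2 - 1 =z^2 - 2*z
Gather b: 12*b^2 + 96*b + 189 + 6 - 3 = 12*b^2 + 96*b + 192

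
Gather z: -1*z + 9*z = 8*z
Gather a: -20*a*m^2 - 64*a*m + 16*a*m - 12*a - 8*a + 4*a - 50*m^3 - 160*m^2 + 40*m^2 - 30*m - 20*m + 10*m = a*(-20*m^2 - 48*m - 16) - 50*m^3 - 120*m^2 - 40*m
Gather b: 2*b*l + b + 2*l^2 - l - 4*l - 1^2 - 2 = b*(2*l + 1) + 2*l^2 - 5*l - 3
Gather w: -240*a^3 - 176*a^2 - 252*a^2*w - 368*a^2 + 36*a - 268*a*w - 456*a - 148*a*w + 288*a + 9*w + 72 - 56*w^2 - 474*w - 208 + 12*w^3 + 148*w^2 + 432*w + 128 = -240*a^3 - 544*a^2 - 132*a + 12*w^3 + 92*w^2 + w*(-252*a^2 - 416*a - 33) - 8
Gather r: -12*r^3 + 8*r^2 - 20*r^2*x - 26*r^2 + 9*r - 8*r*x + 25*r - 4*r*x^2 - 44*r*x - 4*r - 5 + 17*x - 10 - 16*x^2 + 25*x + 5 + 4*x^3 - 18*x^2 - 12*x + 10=-12*r^3 + r^2*(-20*x - 18) + r*(-4*x^2 - 52*x + 30) + 4*x^3 - 34*x^2 + 30*x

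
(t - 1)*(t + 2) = t^2 + t - 2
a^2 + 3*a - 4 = (a - 1)*(a + 4)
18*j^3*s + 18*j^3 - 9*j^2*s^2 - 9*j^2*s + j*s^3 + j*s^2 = (-6*j + s)*(-3*j + s)*(j*s + j)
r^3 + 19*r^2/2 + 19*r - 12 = (r - 1/2)*(r + 4)*(r + 6)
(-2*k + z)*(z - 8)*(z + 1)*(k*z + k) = -2*k^2*z^3 + 12*k^2*z^2 + 30*k^2*z + 16*k^2 + k*z^4 - 6*k*z^3 - 15*k*z^2 - 8*k*z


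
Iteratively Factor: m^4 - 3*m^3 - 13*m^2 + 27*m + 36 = (m + 1)*(m^3 - 4*m^2 - 9*m + 36) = (m - 4)*(m + 1)*(m^2 - 9) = (m - 4)*(m + 1)*(m + 3)*(m - 3)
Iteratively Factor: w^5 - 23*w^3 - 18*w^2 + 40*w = (w + 2)*(w^4 - 2*w^3 - 19*w^2 + 20*w) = (w - 5)*(w + 2)*(w^3 + 3*w^2 - 4*w) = w*(w - 5)*(w + 2)*(w^2 + 3*w - 4) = w*(w - 5)*(w + 2)*(w + 4)*(w - 1)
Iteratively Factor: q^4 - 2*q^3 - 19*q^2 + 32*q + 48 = (q + 4)*(q^3 - 6*q^2 + 5*q + 12) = (q - 3)*(q + 4)*(q^2 - 3*q - 4) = (q - 3)*(q + 1)*(q + 4)*(q - 4)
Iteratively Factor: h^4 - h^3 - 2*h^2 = (h)*(h^3 - h^2 - 2*h) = h^2*(h^2 - h - 2) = h^2*(h + 1)*(h - 2)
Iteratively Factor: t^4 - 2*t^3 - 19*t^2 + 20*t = (t - 5)*(t^3 + 3*t^2 - 4*t) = (t - 5)*(t + 4)*(t^2 - t) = t*(t - 5)*(t + 4)*(t - 1)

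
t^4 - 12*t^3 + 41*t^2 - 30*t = t*(t - 6)*(t - 5)*(t - 1)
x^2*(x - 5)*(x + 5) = x^4 - 25*x^2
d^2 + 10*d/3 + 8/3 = (d + 4/3)*(d + 2)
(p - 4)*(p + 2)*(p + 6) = p^3 + 4*p^2 - 20*p - 48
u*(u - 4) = u^2 - 4*u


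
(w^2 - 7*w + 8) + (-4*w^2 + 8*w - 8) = -3*w^2 + w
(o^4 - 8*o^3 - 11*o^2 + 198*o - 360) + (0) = o^4 - 8*o^3 - 11*o^2 + 198*o - 360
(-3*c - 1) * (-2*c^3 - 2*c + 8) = 6*c^4 + 2*c^3 + 6*c^2 - 22*c - 8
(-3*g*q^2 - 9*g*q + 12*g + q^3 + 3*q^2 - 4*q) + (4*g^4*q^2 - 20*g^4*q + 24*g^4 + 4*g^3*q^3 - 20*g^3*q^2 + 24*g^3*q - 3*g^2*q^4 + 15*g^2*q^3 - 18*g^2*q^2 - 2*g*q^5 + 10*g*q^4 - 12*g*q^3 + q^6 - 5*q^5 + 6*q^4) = 4*g^4*q^2 - 20*g^4*q + 24*g^4 + 4*g^3*q^3 - 20*g^3*q^2 + 24*g^3*q - 3*g^2*q^4 + 15*g^2*q^3 - 18*g^2*q^2 - 2*g*q^5 + 10*g*q^4 - 12*g*q^3 - 3*g*q^2 - 9*g*q + 12*g + q^6 - 5*q^5 + 6*q^4 + q^3 + 3*q^2 - 4*q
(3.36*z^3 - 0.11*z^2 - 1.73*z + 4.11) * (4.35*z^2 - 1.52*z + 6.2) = 14.616*z^5 - 5.5857*z^4 + 13.4737*z^3 + 19.8261*z^2 - 16.9732*z + 25.482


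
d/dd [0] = 0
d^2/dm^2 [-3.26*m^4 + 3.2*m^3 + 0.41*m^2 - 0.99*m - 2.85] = -39.12*m^2 + 19.2*m + 0.82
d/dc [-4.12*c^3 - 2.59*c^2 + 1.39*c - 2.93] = -12.36*c^2 - 5.18*c + 1.39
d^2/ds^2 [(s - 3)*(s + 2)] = 2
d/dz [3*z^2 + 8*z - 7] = 6*z + 8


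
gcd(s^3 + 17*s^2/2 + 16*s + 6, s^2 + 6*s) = s + 6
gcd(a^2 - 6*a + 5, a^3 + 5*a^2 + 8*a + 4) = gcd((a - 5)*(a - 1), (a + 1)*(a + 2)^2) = 1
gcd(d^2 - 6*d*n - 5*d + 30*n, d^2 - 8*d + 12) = 1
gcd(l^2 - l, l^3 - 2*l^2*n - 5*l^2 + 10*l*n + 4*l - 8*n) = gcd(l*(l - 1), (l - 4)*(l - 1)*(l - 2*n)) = l - 1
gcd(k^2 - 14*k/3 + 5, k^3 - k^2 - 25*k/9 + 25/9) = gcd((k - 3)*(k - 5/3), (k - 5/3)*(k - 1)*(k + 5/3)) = k - 5/3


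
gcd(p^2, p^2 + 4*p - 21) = 1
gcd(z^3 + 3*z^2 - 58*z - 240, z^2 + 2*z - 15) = z + 5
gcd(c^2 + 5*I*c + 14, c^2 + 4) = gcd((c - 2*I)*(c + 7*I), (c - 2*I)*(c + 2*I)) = c - 2*I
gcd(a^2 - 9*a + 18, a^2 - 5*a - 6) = a - 6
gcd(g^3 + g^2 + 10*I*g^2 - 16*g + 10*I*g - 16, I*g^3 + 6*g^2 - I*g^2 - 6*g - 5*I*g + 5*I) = 1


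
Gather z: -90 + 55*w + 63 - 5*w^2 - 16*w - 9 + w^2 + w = -4*w^2 + 40*w - 36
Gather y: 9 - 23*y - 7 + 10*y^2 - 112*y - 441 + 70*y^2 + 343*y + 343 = 80*y^2 + 208*y - 96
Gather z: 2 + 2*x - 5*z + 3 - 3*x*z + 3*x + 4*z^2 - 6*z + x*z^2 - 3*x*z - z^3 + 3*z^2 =5*x - z^3 + z^2*(x + 7) + z*(-6*x - 11) + 5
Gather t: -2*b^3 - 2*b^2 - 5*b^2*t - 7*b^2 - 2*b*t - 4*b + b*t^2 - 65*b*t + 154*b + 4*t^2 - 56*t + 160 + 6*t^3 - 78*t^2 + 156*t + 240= -2*b^3 - 9*b^2 + 150*b + 6*t^3 + t^2*(b - 74) + t*(-5*b^2 - 67*b + 100) + 400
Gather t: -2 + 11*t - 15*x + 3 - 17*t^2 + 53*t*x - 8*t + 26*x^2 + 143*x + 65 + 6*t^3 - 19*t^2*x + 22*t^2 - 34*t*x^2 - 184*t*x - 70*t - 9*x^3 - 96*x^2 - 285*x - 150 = 6*t^3 + t^2*(5 - 19*x) + t*(-34*x^2 - 131*x - 67) - 9*x^3 - 70*x^2 - 157*x - 84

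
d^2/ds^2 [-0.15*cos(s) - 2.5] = 0.15*cos(s)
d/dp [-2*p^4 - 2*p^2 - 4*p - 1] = -8*p^3 - 4*p - 4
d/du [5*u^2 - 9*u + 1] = 10*u - 9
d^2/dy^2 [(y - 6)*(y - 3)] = 2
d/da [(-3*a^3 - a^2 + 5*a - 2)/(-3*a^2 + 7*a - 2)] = (9*a^4 - 42*a^3 + 26*a^2 - 8*a + 4)/(9*a^4 - 42*a^3 + 61*a^2 - 28*a + 4)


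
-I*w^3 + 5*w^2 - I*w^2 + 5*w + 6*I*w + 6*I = (w + 2*I)*(w + 3*I)*(-I*w - I)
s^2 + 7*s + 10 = (s + 2)*(s + 5)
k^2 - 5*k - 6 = (k - 6)*(k + 1)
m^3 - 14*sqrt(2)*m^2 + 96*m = m*(m - 8*sqrt(2))*(m - 6*sqrt(2))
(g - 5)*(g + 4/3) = g^2 - 11*g/3 - 20/3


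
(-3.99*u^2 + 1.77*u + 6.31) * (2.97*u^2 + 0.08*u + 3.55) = -11.8503*u^4 + 4.9377*u^3 + 4.7178*u^2 + 6.7883*u + 22.4005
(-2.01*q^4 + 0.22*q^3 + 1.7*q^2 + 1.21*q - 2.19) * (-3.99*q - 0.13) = 8.0199*q^5 - 0.6165*q^4 - 6.8116*q^3 - 5.0489*q^2 + 8.5808*q + 0.2847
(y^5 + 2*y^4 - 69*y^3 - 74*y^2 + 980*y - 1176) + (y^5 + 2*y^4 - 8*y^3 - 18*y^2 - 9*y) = 2*y^5 + 4*y^4 - 77*y^3 - 92*y^2 + 971*y - 1176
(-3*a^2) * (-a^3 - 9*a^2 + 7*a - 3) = 3*a^5 + 27*a^4 - 21*a^3 + 9*a^2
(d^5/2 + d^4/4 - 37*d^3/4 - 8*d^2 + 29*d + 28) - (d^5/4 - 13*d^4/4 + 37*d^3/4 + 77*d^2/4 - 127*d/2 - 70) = d^5/4 + 7*d^4/2 - 37*d^3/2 - 109*d^2/4 + 185*d/2 + 98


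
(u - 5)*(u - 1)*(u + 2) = u^3 - 4*u^2 - 7*u + 10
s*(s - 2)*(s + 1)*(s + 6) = s^4 + 5*s^3 - 8*s^2 - 12*s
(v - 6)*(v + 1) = v^2 - 5*v - 6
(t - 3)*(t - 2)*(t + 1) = t^3 - 4*t^2 + t + 6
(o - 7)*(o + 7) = o^2 - 49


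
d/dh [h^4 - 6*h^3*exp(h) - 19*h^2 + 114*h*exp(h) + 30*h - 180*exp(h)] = -6*h^3*exp(h) + 4*h^3 - 18*h^2*exp(h) + 114*h*exp(h) - 38*h - 66*exp(h) + 30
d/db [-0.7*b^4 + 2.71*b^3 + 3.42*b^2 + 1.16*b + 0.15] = -2.8*b^3 + 8.13*b^2 + 6.84*b + 1.16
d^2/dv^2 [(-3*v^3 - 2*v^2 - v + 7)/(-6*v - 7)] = 2*(108*v^3 + 378*v^2 + 441*v - 196)/(216*v^3 + 756*v^2 + 882*v + 343)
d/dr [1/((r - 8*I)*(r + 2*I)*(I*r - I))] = I*((r - 1)*(r - 8*I) + (r - 1)*(r + 2*I) + (r - 8*I)*(r + 2*I))/((r - 1)^2*(r - 8*I)^2*(r + 2*I)^2)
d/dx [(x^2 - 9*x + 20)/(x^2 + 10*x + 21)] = (19*x^2 + 2*x - 389)/(x^4 + 20*x^3 + 142*x^2 + 420*x + 441)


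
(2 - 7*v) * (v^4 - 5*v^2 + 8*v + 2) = -7*v^5 + 2*v^4 + 35*v^3 - 66*v^2 + 2*v + 4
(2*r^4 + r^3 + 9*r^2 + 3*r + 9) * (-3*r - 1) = -6*r^5 - 5*r^4 - 28*r^3 - 18*r^2 - 30*r - 9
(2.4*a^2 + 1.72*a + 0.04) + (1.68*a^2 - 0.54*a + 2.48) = 4.08*a^2 + 1.18*a + 2.52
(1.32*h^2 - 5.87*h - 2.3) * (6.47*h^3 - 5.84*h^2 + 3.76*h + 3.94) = 8.5404*h^5 - 45.6877*h^4 + 24.363*h^3 - 3.4384*h^2 - 31.7758*h - 9.062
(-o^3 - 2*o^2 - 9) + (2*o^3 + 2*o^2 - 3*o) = o^3 - 3*o - 9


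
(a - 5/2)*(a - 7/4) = a^2 - 17*a/4 + 35/8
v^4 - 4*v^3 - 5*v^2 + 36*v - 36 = (v - 3)*(v - 2)^2*(v + 3)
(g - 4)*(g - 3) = g^2 - 7*g + 12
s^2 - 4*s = s*(s - 4)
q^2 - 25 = (q - 5)*(q + 5)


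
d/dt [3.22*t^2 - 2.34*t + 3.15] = 6.44*t - 2.34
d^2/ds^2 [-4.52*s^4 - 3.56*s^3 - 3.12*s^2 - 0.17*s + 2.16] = -54.24*s^2 - 21.36*s - 6.24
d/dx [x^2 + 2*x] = 2*x + 2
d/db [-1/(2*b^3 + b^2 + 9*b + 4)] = (6*b^2 + 2*b + 9)/(2*b^3 + b^2 + 9*b + 4)^2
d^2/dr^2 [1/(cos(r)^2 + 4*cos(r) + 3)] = (-4*sin(r)^4 + 6*sin(r)^2 + 27*cos(r) - 3*cos(3*r) + 24)/((cos(r) + 1)^3*(cos(r) + 3)^3)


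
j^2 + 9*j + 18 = (j + 3)*(j + 6)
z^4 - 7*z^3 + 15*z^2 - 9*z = z*(z - 3)^2*(z - 1)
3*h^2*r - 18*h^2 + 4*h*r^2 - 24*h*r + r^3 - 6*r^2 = (h + r)*(3*h + r)*(r - 6)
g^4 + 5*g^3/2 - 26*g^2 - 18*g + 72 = (g - 4)*(g - 3/2)*(g + 2)*(g + 6)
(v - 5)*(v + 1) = v^2 - 4*v - 5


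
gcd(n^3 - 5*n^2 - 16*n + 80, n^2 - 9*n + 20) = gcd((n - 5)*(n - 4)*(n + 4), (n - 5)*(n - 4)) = n^2 - 9*n + 20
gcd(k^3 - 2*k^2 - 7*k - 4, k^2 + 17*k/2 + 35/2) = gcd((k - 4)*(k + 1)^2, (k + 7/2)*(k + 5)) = 1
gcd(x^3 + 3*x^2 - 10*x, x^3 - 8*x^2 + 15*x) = x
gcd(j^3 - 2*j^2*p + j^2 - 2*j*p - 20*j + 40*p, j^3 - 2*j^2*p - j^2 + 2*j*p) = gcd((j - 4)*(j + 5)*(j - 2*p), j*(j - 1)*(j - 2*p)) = -j + 2*p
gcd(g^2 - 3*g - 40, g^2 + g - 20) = g + 5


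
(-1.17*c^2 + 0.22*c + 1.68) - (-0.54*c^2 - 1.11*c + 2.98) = -0.63*c^2 + 1.33*c - 1.3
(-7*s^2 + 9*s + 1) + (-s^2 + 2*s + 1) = -8*s^2 + 11*s + 2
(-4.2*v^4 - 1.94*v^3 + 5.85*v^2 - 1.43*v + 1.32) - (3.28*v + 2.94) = -4.2*v^4 - 1.94*v^3 + 5.85*v^2 - 4.71*v - 1.62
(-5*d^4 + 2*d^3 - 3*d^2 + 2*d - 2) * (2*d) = -10*d^5 + 4*d^4 - 6*d^3 + 4*d^2 - 4*d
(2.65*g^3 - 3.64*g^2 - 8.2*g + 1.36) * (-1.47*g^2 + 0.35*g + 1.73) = -3.8955*g^5 + 6.2783*g^4 + 15.3645*g^3 - 11.1664*g^2 - 13.71*g + 2.3528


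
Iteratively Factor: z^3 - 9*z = (z)*(z^2 - 9) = z*(z - 3)*(z + 3)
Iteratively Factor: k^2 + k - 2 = (k - 1)*(k + 2)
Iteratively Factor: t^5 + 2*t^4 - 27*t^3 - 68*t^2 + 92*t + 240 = (t + 2)*(t^4 - 27*t^2 - 14*t + 120) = (t - 2)*(t + 2)*(t^3 + 2*t^2 - 23*t - 60) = (t - 2)*(t + 2)*(t + 4)*(t^2 - 2*t - 15) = (t - 2)*(t + 2)*(t + 3)*(t + 4)*(t - 5)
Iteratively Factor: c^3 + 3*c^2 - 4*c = (c)*(c^2 + 3*c - 4) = c*(c - 1)*(c + 4)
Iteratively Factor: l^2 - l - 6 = (l + 2)*(l - 3)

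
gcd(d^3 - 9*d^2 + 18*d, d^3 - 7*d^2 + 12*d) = d^2 - 3*d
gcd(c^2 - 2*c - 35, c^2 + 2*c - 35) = 1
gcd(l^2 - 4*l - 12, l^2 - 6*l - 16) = l + 2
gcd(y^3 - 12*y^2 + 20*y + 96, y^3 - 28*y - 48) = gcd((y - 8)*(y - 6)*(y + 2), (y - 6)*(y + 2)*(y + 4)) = y^2 - 4*y - 12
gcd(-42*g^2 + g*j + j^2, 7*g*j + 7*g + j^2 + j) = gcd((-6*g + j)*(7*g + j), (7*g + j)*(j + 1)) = 7*g + j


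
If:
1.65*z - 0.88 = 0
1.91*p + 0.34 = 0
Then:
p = -0.18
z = 0.53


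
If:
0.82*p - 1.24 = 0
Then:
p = 1.51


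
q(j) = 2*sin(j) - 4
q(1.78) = -2.04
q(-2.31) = -5.48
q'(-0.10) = 1.99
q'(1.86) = -0.57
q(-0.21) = -4.42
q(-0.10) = -4.20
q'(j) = 2*cos(j)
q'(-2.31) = -1.35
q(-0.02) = -4.04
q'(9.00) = -1.82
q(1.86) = -2.08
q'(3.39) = -1.94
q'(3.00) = -1.98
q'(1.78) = -0.42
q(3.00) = -3.72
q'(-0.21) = 1.96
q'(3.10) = -2.00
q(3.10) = -3.92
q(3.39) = -4.49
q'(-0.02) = 2.00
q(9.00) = -3.18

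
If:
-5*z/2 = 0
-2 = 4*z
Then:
No Solution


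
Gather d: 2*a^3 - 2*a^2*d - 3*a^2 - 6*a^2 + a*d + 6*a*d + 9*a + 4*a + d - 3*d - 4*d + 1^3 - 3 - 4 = 2*a^3 - 9*a^2 + 13*a + d*(-2*a^2 + 7*a - 6) - 6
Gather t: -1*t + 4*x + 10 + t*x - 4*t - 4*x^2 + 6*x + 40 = t*(x - 5) - 4*x^2 + 10*x + 50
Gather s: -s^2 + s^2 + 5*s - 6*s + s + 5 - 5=0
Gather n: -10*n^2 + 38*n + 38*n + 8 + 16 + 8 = -10*n^2 + 76*n + 32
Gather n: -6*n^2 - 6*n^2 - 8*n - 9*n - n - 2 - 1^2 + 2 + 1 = -12*n^2 - 18*n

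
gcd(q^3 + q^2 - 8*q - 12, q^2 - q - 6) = q^2 - q - 6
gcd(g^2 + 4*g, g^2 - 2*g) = g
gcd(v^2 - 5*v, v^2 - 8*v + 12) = 1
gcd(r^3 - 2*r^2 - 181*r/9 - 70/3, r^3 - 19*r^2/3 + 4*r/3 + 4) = r - 6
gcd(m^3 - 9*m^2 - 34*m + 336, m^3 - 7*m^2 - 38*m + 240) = m^2 - 2*m - 48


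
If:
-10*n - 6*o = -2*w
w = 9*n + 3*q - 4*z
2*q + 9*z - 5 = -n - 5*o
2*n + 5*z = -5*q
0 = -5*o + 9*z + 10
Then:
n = 425/591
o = 280/197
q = 20/591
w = 4645/591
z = -190/591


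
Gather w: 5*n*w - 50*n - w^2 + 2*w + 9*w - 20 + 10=-50*n - w^2 + w*(5*n + 11) - 10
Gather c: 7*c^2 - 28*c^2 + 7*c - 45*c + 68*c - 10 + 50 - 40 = -21*c^2 + 30*c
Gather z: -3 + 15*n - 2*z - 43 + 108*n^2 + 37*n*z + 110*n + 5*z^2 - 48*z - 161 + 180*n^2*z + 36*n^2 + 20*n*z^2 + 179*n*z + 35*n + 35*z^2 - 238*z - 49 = 144*n^2 + 160*n + z^2*(20*n + 40) + z*(180*n^2 + 216*n - 288) - 256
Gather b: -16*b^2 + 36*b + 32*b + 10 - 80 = -16*b^2 + 68*b - 70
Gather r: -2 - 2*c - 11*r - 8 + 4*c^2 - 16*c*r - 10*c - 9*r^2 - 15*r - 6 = 4*c^2 - 12*c - 9*r^2 + r*(-16*c - 26) - 16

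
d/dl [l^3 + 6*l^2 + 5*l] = 3*l^2 + 12*l + 5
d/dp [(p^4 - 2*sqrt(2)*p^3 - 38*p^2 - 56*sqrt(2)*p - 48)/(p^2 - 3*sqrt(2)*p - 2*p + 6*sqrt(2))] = (-(-2*p + 2 + 3*sqrt(2))*(-p^4 + 2*sqrt(2)*p^3 + 38*p^2 + 56*sqrt(2)*p + 48) + 2*(p^2 - 3*sqrt(2)*p - 2*p + 6*sqrt(2))*(2*p^3 - 3*sqrt(2)*p^2 - 38*p - 28*sqrt(2)))/(p^2 - 3*sqrt(2)*p - 2*p + 6*sqrt(2))^2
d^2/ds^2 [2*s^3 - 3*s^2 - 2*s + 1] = 12*s - 6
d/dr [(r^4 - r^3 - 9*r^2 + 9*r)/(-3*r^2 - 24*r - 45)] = (-2*r^3 - 11*r^2 + 40*r - 15)/(3*(r^2 + 10*r + 25))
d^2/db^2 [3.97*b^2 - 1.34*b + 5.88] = 7.94000000000000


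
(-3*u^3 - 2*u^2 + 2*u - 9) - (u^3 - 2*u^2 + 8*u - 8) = -4*u^3 - 6*u - 1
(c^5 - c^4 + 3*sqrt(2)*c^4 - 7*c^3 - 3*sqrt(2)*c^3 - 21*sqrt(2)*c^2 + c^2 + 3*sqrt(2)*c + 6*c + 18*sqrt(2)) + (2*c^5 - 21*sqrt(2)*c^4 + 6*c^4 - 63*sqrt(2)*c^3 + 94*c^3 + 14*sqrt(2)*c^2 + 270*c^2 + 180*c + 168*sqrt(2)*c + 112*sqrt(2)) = 3*c^5 - 18*sqrt(2)*c^4 + 5*c^4 - 66*sqrt(2)*c^3 + 87*c^3 - 7*sqrt(2)*c^2 + 271*c^2 + 186*c + 171*sqrt(2)*c + 130*sqrt(2)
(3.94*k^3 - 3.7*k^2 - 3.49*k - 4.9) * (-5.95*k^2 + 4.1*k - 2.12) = -23.443*k^5 + 38.169*k^4 - 2.7573*k^3 + 22.69*k^2 - 12.6912*k + 10.388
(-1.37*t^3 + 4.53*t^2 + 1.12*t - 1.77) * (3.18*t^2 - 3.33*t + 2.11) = -4.3566*t^5 + 18.9675*t^4 - 14.414*t^3 + 0.200099999999998*t^2 + 8.2573*t - 3.7347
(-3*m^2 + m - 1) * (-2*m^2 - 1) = 6*m^4 - 2*m^3 + 5*m^2 - m + 1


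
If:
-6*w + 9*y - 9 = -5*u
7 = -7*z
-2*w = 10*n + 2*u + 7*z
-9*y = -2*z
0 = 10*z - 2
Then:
No Solution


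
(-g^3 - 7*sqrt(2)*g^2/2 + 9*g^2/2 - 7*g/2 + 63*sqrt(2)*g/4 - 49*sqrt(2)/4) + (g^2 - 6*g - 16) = -g^3 - 7*sqrt(2)*g^2/2 + 11*g^2/2 - 19*g/2 + 63*sqrt(2)*g/4 - 49*sqrt(2)/4 - 16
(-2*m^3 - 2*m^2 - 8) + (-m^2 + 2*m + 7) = -2*m^3 - 3*m^2 + 2*m - 1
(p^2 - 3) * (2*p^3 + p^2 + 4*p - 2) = 2*p^5 + p^4 - 2*p^3 - 5*p^2 - 12*p + 6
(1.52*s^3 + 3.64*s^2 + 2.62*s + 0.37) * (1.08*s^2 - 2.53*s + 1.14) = 1.6416*s^5 + 0.0856000000000008*s^4 - 4.6468*s^3 - 2.0794*s^2 + 2.0507*s + 0.4218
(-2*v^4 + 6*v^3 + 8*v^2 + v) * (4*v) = -8*v^5 + 24*v^4 + 32*v^3 + 4*v^2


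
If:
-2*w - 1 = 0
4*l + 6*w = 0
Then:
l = 3/4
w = -1/2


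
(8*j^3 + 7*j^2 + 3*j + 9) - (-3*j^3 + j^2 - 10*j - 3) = 11*j^3 + 6*j^2 + 13*j + 12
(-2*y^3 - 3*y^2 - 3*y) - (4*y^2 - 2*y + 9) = -2*y^3 - 7*y^2 - y - 9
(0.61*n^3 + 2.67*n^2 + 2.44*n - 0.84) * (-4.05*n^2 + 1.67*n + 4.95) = -2.4705*n^5 - 9.7948*n^4 - 2.4036*n^3 + 20.6933*n^2 + 10.6752*n - 4.158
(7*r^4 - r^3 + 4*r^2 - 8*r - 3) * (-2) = -14*r^4 + 2*r^3 - 8*r^2 + 16*r + 6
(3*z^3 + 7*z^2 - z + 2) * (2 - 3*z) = -9*z^4 - 15*z^3 + 17*z^2 - 8*z + 4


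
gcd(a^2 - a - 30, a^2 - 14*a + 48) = a - 6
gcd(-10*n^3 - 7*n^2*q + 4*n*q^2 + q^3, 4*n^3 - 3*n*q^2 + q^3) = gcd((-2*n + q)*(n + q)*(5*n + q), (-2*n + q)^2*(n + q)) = -2*n^2 - n*q + q^2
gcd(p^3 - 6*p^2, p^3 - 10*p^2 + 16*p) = p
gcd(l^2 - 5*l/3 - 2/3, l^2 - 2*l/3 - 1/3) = l + 1/3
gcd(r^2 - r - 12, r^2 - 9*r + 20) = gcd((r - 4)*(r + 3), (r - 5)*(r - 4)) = r - 4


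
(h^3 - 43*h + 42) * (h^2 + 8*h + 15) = h^5 + 8*h^4 - 28*h^3 - 302*h^2 - 309*h + 630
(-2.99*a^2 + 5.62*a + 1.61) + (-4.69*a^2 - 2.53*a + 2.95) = -7.68*a^2 + 3.09*a + 4.56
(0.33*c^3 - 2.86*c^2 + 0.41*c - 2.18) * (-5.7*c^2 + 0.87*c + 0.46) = -1.881*c^5 + 16.5891*c^4 - 4.6734*c^3 + 11.4671*c^2 - 1.708*c - 1.0028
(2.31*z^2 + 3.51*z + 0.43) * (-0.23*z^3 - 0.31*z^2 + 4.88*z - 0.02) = -0.5313*z^5 - 1.5234*z^4 + 10.0858*z^3 + 16.9493*z^2 + 2.0282*z - 0.0086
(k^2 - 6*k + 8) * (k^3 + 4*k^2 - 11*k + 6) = k^5 - 2*k^4 - 27*k^3 + 104*k^2 - 124*k + 48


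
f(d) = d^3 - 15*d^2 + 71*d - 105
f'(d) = 3*d^2 - 30*d + 71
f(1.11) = -43.30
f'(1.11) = 41.40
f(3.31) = 1.93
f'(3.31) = 4.57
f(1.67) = -23.61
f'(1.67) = 29.27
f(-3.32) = -542.65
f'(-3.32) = 203.67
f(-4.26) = -756.98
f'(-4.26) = 253.24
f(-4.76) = -890.67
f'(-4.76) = 281.77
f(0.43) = -77.16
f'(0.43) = 58.65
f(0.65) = -64.91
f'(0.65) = 52.77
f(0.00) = -105.00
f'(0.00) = 71.00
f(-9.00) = -2688.00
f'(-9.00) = 584.00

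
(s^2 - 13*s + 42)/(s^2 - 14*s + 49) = (s - 6)/(s - 7)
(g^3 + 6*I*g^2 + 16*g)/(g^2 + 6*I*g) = (g^2 + 6*I*g + 16)/(g + 6*I)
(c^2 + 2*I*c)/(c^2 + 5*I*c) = (c + 2*I)/(c + 5*I)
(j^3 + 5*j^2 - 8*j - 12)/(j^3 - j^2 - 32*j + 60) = (j + 1)/(j - 5)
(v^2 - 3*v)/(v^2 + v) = (v - 3)/(v + 1)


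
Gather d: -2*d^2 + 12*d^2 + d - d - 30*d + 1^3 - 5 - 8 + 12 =10*d^2 - 30*d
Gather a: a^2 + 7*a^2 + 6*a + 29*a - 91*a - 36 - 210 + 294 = 8*a^2 - 56*a + 48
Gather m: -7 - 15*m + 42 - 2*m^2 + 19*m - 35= -2*m^2 + 4*m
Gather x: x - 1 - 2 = x - 3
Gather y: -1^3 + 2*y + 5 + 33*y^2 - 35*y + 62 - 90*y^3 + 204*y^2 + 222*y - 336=-90*y^3 + 237*y^2 + 189*y - 270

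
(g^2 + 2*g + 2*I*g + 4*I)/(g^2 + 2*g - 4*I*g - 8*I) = (g + 2*I)/(g - 4*I)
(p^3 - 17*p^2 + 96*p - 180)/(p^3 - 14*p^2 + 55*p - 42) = (p^2 - 11*p + 30)/(p^2 - 8*p + 7)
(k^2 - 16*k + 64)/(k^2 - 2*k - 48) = (k - 8)/(k + 6)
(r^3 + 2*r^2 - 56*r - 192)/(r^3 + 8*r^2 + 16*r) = (r^2 - 2*r - 48)/(r*(r + 4))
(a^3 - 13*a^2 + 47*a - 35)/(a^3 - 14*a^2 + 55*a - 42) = (a - 5)/(a - 6)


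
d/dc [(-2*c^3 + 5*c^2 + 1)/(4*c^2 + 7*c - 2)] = (-8*c^4 - 28*c^3 + 47*c^2 - 28*c - 7)/(16*c^4 + 56*c^3 + 33*c^2 - 28*c + 4)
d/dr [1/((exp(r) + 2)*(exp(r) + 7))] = (-2*exp(r) - 9)*exp(r)/(exp(4*r) + 18*exp(3*r) + 109*exp(2*r) + 252*exp(r) + 196)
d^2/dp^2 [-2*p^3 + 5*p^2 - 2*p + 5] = 10 - 12*p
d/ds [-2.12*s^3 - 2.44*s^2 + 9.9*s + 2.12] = -6.36*s^2 - 4.88*s + 9.9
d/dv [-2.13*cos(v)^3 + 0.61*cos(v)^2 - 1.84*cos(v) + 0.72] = (6.39*cos(v)^2 - 1.22*cos(v) + 1.84)*sin(v)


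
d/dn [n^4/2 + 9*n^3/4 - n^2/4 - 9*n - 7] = 2*n^3 + 27*n^2/4 - n/2 - 9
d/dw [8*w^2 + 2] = 16*w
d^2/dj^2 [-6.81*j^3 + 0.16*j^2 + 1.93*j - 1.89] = 0.32 - 40.86*j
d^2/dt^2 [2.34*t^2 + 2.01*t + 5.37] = 4.68000000000000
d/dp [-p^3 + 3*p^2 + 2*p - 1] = -3*p^2 + 6*p + 2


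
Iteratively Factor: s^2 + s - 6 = (s + 3)*(s - 2)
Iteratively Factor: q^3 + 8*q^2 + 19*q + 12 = (q + 3)*(q^2 + 5*q + 4) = (q + 3)*(q + 4)*(q + 1)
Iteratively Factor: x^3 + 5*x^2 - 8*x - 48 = (x + 4)*(x^2 + x - 12) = (x - 3)*(x + 4)*(x + 4)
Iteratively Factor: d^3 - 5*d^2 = (d - 5)*(d^2) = d*(d - 5)*(d)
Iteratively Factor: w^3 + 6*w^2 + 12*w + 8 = (w + 2)*(w^2 + 4*w + 4) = (w + 2)^2*(w + 2)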